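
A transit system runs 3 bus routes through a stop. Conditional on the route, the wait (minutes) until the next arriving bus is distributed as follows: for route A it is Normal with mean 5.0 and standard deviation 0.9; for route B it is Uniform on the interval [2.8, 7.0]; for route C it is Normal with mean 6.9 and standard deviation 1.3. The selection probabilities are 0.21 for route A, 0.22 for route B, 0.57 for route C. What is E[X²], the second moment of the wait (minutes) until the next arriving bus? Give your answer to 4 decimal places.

For each component E[X²] = Var + (mean)², giving A: 25.81; B: 25.48; C: 49.3.
Overall E[X²] = 0.21·25.81 + 0.22·25.48 + 0.57·49.3 = 39.1267.

39.1267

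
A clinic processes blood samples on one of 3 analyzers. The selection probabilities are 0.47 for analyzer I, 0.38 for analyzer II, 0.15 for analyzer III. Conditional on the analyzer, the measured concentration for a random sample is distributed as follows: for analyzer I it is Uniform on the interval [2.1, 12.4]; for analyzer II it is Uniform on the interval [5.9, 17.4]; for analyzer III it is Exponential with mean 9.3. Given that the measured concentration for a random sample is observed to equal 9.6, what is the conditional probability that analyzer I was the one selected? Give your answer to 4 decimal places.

0.5405

Likelihoods f(9.6 | ·): I: 0.0970874; II: 0.0869565; III: 0.0383013.
Posterior ∝ prior × likelihood. Numerator for I: 0.47·0.0970874 = 0.0456311.
Normalizing constant: 0.47·0.0970874 + 0.38·0.0869565 + 0.15·0.0383013 = 0.0844197.
P(I | observation) = 0.0456311 / 0.0844197 = 0.540526.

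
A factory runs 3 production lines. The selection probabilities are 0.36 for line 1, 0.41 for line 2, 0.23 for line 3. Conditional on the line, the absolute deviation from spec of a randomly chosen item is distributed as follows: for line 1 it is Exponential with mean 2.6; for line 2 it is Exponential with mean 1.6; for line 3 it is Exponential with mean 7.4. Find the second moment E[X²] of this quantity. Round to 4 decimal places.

32.1560

For each component E[X²] = Var + (mean)², giving 1: 13.52; 2: 5.12; 3: 109.52.
Overall E[X²] = 0.36·13.52 + 0.41·5.12 + 0.23·109.52 = 32.156.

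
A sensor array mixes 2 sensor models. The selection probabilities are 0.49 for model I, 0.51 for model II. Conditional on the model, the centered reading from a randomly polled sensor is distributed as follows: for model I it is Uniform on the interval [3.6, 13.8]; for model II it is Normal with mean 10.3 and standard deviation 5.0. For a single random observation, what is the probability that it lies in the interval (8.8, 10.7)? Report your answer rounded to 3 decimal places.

Conditional on each model, P(8.8 < X < 10.7): I: 0.186275; II: 0.149793.
By total probability, P(8.8 < X < 10.7) = 0.49·0.186275 + 0.51·0.149793 = 0.167669.

0.168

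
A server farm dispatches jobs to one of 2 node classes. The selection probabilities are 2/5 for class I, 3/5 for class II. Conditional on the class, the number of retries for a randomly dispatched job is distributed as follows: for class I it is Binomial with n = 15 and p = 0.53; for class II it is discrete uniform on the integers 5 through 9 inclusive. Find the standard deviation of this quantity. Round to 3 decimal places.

1.706

Per component, I: μ=7.95, E[X²]=66.939; II: μ=7, E[X²]=51.
E[X] = 0.4·7.95 + 0.6·7 = 7.38.
E[X²] = 0.4·66.939 + 0.6·51 = 57.3756.
Var(X) = E[X²] − (E[X])² = 57.3756 − 54.4644 = 2.9112.
SD(X) = √2.9112 = 1.70622.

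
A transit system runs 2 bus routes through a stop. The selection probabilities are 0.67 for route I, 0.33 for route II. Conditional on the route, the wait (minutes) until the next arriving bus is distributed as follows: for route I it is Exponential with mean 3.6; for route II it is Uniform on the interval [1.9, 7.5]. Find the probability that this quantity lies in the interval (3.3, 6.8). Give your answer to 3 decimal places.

0.373

Conditional on each route, P(3.3 < X < 6.8): I: 0.24861; II: 0.625.
By total probability, P(3.3 < X < 6.8) = 0.67·0.24861 + 0.33·0.625 = 0.372819.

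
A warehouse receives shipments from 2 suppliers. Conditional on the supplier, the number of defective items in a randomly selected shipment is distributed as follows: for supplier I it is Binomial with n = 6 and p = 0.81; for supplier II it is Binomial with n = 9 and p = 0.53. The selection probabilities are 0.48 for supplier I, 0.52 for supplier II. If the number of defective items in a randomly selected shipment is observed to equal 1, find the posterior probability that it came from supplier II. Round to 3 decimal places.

Likelihoods P(X=1 | ·): I: 0.00120338; II: 0.011358.
Posterior ∝ prior × likelihood. Numerator for II: 0.52·0.011358 = 0.00590615.
Normalizing constant: 0.48·0.00120338 + 0.52·0.011358 = 0.00648378.
P(II | observation) = 0.00590615 / 0.00648378 = 0.910912.

0.911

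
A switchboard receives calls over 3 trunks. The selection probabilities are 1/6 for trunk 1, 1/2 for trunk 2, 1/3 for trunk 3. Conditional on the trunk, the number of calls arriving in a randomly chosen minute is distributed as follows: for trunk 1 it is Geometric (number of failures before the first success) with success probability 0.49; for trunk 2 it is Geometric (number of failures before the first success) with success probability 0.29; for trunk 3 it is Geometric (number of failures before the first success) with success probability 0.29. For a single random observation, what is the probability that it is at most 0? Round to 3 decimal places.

Conditional on each trunk, P(X ≤ 0): 1: 0.49; 2: 0.29; 3: 0.29.
By total probability, P(X ≤ 0) = 0.166667·0.49 + 0.5·0.29 + 0.333333·0.29 = 0.323333.

0.323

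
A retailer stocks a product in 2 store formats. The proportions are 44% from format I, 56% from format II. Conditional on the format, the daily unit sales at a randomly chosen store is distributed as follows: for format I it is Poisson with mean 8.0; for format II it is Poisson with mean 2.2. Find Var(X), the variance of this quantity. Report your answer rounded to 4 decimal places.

13.0409

Per component, I: μ=8, E[X²]=72; II: μ=2.2, E[X²]=7.04.
E[X] = 0.44·8 + 0.56·2.2 = 4.752.
E[X²] = 0.44·72 + 0.56·7.04 = 35.6224.
Var(X) = E[X²] − (E[X])² = 35.6224 − 22.5815 = 13.0409.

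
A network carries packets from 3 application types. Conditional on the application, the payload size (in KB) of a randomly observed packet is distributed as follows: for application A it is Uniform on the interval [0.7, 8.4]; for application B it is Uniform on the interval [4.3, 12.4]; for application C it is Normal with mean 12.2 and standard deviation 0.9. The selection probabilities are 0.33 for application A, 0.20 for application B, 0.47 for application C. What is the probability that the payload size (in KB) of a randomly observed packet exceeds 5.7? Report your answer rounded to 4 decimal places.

0.7511

Conditional on each application, P(X > 5.7): A: 0.350649; B: 0.82716; C: 1.
By total probability, P(X > 5.7) = 0.33·0.350649 + 0.2·0.82716 + 0.47·1 = 0.751146.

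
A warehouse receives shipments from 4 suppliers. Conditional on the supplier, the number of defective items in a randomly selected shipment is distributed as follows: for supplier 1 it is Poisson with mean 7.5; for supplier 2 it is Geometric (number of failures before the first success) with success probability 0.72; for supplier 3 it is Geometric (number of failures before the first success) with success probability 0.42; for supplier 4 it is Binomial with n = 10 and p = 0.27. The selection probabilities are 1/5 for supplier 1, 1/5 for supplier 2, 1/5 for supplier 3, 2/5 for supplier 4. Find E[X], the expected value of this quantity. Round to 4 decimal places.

Component means — 1: 7.5; 2: 0.388889; 3: 1.38095; 4: 2.7.
E[X] = 0.2·7.5 + 0.2·0.388889 + 0.2·1.38095 + 0.4·2.7 = 2.93397.

2.9340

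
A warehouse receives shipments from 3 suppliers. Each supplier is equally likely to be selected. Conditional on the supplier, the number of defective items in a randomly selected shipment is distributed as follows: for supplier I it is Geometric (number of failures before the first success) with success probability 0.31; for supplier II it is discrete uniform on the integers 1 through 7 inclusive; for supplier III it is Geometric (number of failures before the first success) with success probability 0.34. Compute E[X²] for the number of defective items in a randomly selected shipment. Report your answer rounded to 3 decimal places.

13.871

For each component E[X²] = Var + (mean)², giving I: 12.1342; II: 20; III: 9.47751.
Overall E[X²] = 0.333333·12.1342 + 0.333333·20 + 0.333333·9.47751 = 13.8706.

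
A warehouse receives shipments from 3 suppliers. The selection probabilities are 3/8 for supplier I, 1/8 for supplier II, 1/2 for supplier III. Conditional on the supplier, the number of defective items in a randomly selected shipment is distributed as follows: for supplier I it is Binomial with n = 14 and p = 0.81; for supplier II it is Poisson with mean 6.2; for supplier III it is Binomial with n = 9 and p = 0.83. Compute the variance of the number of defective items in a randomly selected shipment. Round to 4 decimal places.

Per component, I: μ=11.34, E[X²]=130.75; II: μ=6.2, E[X²]=44.64; III: μ=7.47, E[X²]=57.0708.
E[X] = 0.375·11.34 + 0.125·6.2 + 0.5·7.47 = 8.7625.
E[X²] = 0.375·130.75 + 0.125·44.64 + 0.5·57.0708 = 83.1467.
Var(X) = E[X²] − (E[X])² = 83.1467 − 76.7814 = 6.36532.

6.3653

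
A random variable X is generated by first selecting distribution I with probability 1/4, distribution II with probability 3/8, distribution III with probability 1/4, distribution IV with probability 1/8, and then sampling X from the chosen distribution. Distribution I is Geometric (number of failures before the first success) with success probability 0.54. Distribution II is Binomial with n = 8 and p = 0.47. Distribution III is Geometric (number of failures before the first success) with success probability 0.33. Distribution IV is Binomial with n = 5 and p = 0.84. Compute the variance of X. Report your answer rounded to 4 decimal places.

Per component, I: μ=0.851852, E[X²]=2.30316; II: μ=3.76, E[X²]=16.1304; III: μ=2.0303, E[X²]=10.2746; IV: μ=4.2, E[X²]=18.312.
E[X] = 0.25·0.851852 + 0.375·3.76 + 0.25·2.0303 + 0.125·4.2 = 2.65554.
E[X²] = 0.25·2.30316 + 0.375·16.1304 + 0.25·10.2746 + 0.125·18.312 = 11.4823.
Var(X) = E[X²] − (E[X])² = 11.4823 − 7.05189 = 4.43044.

4.4304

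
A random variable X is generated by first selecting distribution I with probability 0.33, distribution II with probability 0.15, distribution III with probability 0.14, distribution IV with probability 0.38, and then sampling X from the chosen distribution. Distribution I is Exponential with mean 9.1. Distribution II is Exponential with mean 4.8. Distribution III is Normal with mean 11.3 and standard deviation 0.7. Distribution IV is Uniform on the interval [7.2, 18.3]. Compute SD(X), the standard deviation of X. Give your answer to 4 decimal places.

Per component, I: μ=9.1, E[X²]=165.62; II: μ=4.8, E[X²]=46.08; III: μ=11.3, E[X²]=128.18; IV: μ=12.75, E[X²]=172.83.
E[X] = 0.33·9.1 + 0.15·4.8 + 0.14·11.3 + 0.38·12.75 = 10.15.
E[X²] = 0.33·165.62 + 0.15·46.08 + 0.14·128.18 + 0.38·172.83 = 145.187.
Var(X) = E[X²] − (E[X])² = 145.187 − 103.023 = 42.1647.
SD(X) = √42.1647 = 6.49344.

6.4934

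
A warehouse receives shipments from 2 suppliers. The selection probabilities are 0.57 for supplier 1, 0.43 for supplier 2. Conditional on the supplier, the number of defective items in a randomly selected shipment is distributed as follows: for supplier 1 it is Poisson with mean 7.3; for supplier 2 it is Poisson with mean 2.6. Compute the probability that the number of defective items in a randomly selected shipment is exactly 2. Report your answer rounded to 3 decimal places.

Conditional on each supplier, P(X = 2): 1: 0.0179997; 2: 0.251045.
By total probability, P(X = 2) = 0.57·0.0179997 + 0.43·0.251045 = 0.118209.

0.118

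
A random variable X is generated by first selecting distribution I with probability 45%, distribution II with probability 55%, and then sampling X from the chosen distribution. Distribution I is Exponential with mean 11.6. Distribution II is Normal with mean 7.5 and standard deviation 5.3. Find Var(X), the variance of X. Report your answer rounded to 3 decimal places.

Per component, I: μ=11.6, E[X²]=269.12; II: μ=7.5, E[X²]=84.34.
E[X] = 0.45·11.6 + 0.55·7.5 = 9.345.
E[X²] = 0.45·269.12 + 0.55·84.34 = 167.491.
Var(X) = E[X²] − (E[X])² = 167.491 − 87.329 = 80.162.

80.162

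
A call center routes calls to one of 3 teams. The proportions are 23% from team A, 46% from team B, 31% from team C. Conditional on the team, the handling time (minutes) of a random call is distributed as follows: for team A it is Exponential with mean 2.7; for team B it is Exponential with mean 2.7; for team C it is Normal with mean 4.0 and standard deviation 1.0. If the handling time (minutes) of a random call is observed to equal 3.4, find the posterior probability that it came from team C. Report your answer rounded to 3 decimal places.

Likelihoods f(3.4 | ·): A: 0.105135; B: 0.105135; C: 0.333225.
Posterior ∝ prior × likelihood. Numerator for C: 0.31·0.333225 = 0.1033.
Normalizing constant: 0.23·0.105135 + 0.46·0.105135 + 0.31·0.333225 = 0.175843.
P(C | observation) = 0.1033 / 0.175843 = 0.587455.

0.587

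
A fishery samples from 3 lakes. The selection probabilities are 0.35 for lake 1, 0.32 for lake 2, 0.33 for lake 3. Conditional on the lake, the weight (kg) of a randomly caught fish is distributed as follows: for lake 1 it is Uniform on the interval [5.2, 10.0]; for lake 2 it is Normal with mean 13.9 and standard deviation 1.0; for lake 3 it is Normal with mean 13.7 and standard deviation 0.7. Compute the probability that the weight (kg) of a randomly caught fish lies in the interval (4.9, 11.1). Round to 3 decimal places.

Conditional on each lake, P(4.9 < X < 11.1): 1: 1; 2: 0.00255513; 3: 0.000101889.
By total probability, P(4.9 < X < 11.1) = 0.35·1 + 0.32·0.00255513 + 0.33·0.000101889 = 0.350851.

0.351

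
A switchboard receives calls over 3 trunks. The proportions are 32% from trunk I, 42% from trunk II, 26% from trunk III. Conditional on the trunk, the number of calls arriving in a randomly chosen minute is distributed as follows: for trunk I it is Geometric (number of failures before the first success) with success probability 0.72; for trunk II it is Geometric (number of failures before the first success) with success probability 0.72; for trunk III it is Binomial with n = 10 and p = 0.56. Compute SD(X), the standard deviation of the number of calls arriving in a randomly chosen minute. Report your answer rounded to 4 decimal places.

Per component, I: μ=0.388889, E[X²]=0.691358; II: μ=0.388889, E[X²]=0.691358; III: μ=5.6, E[X²]=33.824.
E[X] = 0.32·0.388889 + 0.42·0.388889 + 0.26·5.6 = 1.74378.
E[X²] = 0.32·0.691358 + 0.42·0.691358 + 0.26·33.824 = 9.30584.
Var(X) = E[X²] − (E[X])² = 9.30584 − 3.04076 = 6.26508.
SD(X) = √6.26508 = 2.50301.

2.5030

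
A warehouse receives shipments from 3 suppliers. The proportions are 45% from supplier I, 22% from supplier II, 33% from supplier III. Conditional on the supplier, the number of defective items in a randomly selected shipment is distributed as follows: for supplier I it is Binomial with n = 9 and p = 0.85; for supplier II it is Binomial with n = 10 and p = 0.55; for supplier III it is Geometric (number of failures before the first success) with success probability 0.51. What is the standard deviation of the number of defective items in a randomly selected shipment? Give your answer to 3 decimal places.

3.206

Per component, I: μ=7.65, E[X²]=59.67; II: μ=5.5, E[X²]=32.725; III: μ=0.960784, E[X²]=2.807.
E[X] = 0.45·7.65 + 0.22·5.5 + 0.33·0.960784 = 4.96956.
E[X²] = 0.45·59.67 + 0.22·32.725 + 0.33·2.807 = 34.9773.
Var(X) = E[X²] − (E[X])² = 34.9773 − 24.6965 = 10.2808.
SD(X) = √10.2808 = 3.20637.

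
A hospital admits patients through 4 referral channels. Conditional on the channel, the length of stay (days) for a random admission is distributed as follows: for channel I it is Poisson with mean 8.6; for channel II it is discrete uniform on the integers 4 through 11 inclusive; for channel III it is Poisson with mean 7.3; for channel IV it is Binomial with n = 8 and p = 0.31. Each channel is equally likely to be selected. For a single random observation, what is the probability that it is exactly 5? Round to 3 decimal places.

0.092

Conditional on each channel, P(X = 5): I: 0.0721736; II: 0.125; III: 0.116703; IV: 0.0526676.
By total probability, P(X = 5) = 0.25·0.0721736 + 0.25·0.125 + 0.25·0.116703 + 0.25·0.0526676 = 0.0916361.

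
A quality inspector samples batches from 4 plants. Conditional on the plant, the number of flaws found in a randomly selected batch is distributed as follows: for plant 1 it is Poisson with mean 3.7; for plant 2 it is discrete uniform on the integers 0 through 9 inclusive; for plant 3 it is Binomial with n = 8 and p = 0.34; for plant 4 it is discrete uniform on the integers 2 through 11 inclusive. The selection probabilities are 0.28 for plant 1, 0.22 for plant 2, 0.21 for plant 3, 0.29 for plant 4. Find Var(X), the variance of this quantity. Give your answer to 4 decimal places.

Per component, 1: μ=3.7, E[X²]=17.39; 2: μ=4.5, E[X²]=28.5; 3: μ=2.72, E[X²]=9.1936; 4: μ=6.5, E[X²]=50.5.
E[X] = 0.28·3.7 + 0.22·4.5 + 0.21·2.72 + 0.29·6.5 = 4.4822.
E[X²] = 0.28·17.39 + 0.22·28.5 + 0.21·9.1936 + 0.29·50.5 = 27.7149.
Var(X) = E[X²] − (E[X])² = 27.7149 − 20.0901 = 7.62474.

7.6247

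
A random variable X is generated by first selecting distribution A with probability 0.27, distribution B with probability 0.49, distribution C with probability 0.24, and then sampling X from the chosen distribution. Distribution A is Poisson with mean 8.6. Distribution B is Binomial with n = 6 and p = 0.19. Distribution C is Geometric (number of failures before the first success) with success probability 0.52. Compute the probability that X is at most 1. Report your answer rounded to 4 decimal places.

0.5183

Conditional on each component, P(X ≤ 1): A: 0.00176742; B: 0.679923; C: 0.7696.
By total probability, P(X ≤ 1) = 0.27·0.00176742 + 0.49·0.679923 + 0.24·0.7696 = 0.518343.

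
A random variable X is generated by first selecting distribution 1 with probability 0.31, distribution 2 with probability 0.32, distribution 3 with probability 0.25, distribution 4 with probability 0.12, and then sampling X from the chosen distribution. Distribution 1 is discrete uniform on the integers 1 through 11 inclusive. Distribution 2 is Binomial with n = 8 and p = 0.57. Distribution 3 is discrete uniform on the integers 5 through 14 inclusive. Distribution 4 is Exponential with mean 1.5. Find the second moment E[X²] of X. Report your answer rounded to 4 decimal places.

For each component E[X²] = Var + (mean)², giving 1: 46; 2: 22.7544; 3: 98.5; 4: 4.5.
Overall E[X²] = 0.31·46 + 0.32·22.7544 + 0.25·98.5 + 0.12·4.5 = 46.7064.

46.7064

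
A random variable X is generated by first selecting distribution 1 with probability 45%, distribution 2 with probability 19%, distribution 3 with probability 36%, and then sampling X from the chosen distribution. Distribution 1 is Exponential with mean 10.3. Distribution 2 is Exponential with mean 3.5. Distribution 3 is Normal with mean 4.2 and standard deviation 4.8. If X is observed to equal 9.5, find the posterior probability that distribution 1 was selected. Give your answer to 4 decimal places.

0.4666

Likelihoods f(9.5 | ·): 1: 0.0386011; 2: 0.0189292; 3: 0.0451779.
Posterior ∝ prior × likelihood. Numerator for 1: 0.45·0.0386011 = 0.0173705.
Normalizing constant: 0.45·0.0386011 + 0.19·0.0189292 + 0.36·0.0451779 = 0.0372311.
P(1 | observation) = 0.0173705 / 0.0372311 = 0.466559.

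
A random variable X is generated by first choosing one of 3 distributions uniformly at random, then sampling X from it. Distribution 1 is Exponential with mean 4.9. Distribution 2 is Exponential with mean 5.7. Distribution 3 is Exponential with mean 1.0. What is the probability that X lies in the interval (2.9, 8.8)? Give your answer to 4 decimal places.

0.2766

Conditional on each component, P(2.9 < X < 8.8): 1: 0.387335; 2: 0.387678; 3: 0.0548725.
By total probability, P(2.9 < X < 8.8) = 0.333333·0.387335 + 0.333333·0.387678 + 0.333333·0.0548725 = 0.276629.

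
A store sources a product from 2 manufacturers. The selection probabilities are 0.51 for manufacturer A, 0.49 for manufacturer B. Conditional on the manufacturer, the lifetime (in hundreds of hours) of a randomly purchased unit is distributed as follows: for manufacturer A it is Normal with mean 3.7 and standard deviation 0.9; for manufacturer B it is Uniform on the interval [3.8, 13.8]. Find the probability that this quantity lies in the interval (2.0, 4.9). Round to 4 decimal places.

0.5024

Conditional on each manufacturer, P(2.0 < X < 4.9): A: 0.879335; B: 0.11.
By total probability, P(2.0 < X < 4.9) = 0.51·0.879335 + 0.49·0.11 = 0.502361.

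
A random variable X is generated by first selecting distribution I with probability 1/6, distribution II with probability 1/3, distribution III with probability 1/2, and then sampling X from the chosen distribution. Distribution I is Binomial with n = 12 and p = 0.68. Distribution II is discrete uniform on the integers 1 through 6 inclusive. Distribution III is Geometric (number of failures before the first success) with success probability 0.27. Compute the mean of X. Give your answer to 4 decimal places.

3.8785

Component means — I: 8.16; II: 3.5; III: 2.7037.
E[X] = 0.166667·8.16 + 0.333333·3.5 + 0.5·2.7037 = 3.87852.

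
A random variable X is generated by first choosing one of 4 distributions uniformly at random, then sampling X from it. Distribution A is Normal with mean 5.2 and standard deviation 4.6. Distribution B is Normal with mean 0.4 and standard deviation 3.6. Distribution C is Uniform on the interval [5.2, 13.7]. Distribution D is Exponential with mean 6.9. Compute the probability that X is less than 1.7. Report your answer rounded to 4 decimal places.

Conditional on each component, P(X < 1.7): A: 0.223367; B: 0.640992; C: 0; D: 0.218372.
By total probability, P(X < 1.7) = 0.25·0.223367 + 0.25·0.640992 + 0.25·0 + 0.25·0.218372 = 0.270683.

0.2707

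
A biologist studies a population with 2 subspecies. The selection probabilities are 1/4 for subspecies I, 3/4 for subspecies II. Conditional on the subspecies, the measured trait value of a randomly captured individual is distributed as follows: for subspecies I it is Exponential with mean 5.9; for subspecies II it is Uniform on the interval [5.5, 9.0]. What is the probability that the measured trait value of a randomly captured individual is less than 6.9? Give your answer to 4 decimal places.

0.4724

Conditional on each subspecies, P(X < 6.9): I: 0.689475; II: 0.4.
By total probability, P(X < 6.9) = 0.25·0.689475 + 0.75·0.4 = 0.472369.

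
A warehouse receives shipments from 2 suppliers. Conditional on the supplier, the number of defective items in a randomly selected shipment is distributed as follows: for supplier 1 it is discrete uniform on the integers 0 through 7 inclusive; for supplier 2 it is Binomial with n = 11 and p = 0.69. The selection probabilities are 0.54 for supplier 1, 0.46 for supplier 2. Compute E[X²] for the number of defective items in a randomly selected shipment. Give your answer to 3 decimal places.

37.032

For each component E[X²] = Var + (mean)², giving 1: 17.5; 2: 59.961.
Overall E[X²] = 0.54·17.5 + 0.46·59.961 = 37.0321.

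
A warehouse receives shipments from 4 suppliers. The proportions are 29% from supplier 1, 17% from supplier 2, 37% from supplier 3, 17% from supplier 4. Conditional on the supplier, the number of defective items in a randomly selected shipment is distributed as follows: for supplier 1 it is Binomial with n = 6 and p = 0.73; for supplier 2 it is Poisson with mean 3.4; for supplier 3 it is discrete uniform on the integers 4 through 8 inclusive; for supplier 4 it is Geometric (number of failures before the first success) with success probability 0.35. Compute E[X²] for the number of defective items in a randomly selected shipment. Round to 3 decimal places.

For each component E[X²] = Var + (mean)², giving 1: 20.367; 2: 14.96; 3: 38; 4: 8.7551.
Overall E[X²] = 0.29·20.367 + 0.17·14.96 + 0.37·38 + 0.17·8.7551 = 23.998.

23.998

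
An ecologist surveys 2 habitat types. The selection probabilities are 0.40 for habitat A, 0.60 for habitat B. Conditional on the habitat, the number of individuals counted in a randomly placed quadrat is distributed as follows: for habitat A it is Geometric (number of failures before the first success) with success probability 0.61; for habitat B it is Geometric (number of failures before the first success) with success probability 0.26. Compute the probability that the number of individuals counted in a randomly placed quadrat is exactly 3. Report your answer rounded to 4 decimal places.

0.0777

Conditional on each habitat, P(X = 3): A: 0.0361846; B: 0.105358.
By total probability, P(X = 3) = 0.4·0.0361846 + 0.6·0.105358 = 0.0776888.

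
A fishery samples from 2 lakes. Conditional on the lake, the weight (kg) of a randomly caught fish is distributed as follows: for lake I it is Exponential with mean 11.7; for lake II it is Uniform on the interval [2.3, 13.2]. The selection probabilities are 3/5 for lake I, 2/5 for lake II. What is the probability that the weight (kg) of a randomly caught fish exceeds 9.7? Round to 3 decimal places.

0.390

Conditional on each lake, P(X > 9.7): I: 0.436459; II: 0.321101.
By total probability, P(X > 9.7) = 0.6·0.436459 + 0.4·0.321101 = 0.390316.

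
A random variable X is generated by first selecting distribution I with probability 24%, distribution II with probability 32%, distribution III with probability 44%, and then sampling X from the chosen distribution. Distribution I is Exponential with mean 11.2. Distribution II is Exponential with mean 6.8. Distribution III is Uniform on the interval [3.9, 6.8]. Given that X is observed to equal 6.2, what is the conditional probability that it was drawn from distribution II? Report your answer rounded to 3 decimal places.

Likelihoods f(6.2 | ·): I: 0.0513297; II: 0.0590904; III: 0.344828.
Posterior ∝ prior × likelihood. Numerator for II: 0.32·0.0590904 = 0.0189089.
Normalizing constant: 0.24·0.0513297 + 0.32·0.0590904 + 0.44·0.344828 = 0.182952.
P(II | observation) = 0.0189089 / 0.182952 = 0.103354.

0.103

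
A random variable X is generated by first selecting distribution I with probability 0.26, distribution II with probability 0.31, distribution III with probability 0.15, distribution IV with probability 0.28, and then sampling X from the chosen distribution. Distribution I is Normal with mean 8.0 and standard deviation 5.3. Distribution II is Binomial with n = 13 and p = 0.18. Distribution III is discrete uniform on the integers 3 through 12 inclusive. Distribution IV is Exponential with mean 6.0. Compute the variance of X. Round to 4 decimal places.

24.5941

Per component, I: μ=8, E[X²]=92.09; II: μ=2.34, E[X²]=7.3944; III: μ=7.5, E[X²]=64.5; IV: μ=6, E[X²]=72.
E[X] = 0.26·8 + 0.31·2.34 + 0.15·7.5 + 0.28·6 = 5.6104.
E[X²] = 0.26·92.09 + 0.31·7.3944 + 0.15·64.5 + 0.28·72 = 56.0707.
Var(X) = E[X²] − (E[X])² = 56.0707 − 31.4766 = 24.5941.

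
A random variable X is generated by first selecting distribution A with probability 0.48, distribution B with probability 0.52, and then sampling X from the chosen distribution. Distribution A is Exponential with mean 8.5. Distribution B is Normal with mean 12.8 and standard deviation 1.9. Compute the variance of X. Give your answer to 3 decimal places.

Per component, A: μ=8.5, E[X²]=144.5; B: μ=12.8, E[X²]=167.45.
E[X] = 0.48·8.5 + 0.52·12.8 = 10.736.
E[X²] = 0.48·144.5 + 0.52·167.45 = 156.434.
Var(X) = E[X²] − (E[X])² = 156.434 − 115.262 = 41.1723.

41.172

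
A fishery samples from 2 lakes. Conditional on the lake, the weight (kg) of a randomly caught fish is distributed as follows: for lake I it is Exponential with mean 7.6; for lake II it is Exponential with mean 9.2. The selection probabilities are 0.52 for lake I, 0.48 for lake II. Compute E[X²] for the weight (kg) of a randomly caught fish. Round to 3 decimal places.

For each component E[X²] = Var + (mean)², giving I: 115.52; II: 169.28.
Overall E[X²] = 0.52·115.52 + 0.48·169.28 = 141.325.

141.325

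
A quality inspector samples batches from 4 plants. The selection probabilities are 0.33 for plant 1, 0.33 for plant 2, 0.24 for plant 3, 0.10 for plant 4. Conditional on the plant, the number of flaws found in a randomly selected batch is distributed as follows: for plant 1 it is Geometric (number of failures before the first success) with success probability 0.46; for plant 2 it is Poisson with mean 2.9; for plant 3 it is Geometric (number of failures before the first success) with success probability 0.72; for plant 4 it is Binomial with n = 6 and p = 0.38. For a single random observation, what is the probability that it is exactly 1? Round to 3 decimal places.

0.204

Conditional on each plant, P(X = 1): 1: 0.2484; 2: 0.159567; 3: 0.2016; 4: 0.208878.
By total probability, P(X = 1) = 0.33·0.2484 + 0.33·0.159567 + 0.24·0.2016 + 0.1·0.208878 = 0.203901.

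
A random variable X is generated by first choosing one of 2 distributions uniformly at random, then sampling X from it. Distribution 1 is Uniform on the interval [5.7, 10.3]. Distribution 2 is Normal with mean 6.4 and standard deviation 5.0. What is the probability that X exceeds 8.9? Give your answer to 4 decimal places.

0.3064

Conditional on each component, P(X > 8.9): 1: 0.304348; 2: 0.308538.
By total probability, P(X > 8.9) = 0.5·0.304348 + 0.5·0.308538 = 0.306443.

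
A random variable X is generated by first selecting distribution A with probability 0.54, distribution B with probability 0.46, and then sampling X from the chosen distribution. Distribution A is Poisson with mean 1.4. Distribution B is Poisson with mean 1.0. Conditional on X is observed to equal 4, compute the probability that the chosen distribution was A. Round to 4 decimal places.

0.7514

Likelihoods P(X=4 | ·): A: 0.039472; B: 0.0153283.
Posterior ∝ prior × likelihood. Numerator for A: 0.54·0.039472 = 0.0213149.
Normalizing constant: 0.54·0.039472 + 0.46·0.0153283 = 0.0283659.
P(A | observation) = 0.0213149 / 0.0283659 = 0.751426.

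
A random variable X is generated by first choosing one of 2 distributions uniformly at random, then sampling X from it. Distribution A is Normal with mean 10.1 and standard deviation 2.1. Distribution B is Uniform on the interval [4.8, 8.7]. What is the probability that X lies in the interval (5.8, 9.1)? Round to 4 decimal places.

0.5201

Conditional on each component, P(5.8 < X < 9.1): A: 0.296671; B: 0.74359.
By total probability, P(5.8 < X < 9.1) = 0.5·0.296671 + 0.5·0.74359 = 0.52013.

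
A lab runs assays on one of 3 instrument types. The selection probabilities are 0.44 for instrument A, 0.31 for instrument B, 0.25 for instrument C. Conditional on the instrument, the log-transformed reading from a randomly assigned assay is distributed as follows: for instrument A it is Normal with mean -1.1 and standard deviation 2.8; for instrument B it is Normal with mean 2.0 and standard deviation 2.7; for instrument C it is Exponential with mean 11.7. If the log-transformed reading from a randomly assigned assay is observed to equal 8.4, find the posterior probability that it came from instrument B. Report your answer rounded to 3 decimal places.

0.206

Likelihoods f(8.4 | ·): A: 0.000450885; B: 0.00890165; C: 0.0416882.
Posterior ∝ prior × likelihood. Numerator for B: 0.31·0.00890165 = 0.00275951.
Normalizing constant: 0.44·0.000450885 + 0.31·0.00890165 + 0.25·0.0416882 = 0.0133799.
P(B | observation) = 0.00275951 / 0.0133799 = 0.206242.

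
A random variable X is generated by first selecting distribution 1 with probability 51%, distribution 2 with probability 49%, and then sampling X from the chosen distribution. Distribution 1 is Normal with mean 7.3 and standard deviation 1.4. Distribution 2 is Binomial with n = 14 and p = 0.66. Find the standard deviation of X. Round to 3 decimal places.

1.865

Per component, 1: μ=7.3, E[X²]=55.25; 2: μ=9.24, E[X²]=88.5192.
E[X] = 0.51·7.3 + 0.49·9.24 = 8.2506.
E[X²] = 0.51·55.25 + 0.49·88.5192 = 71.5519.
Var(X) = E[X²] − (E[X])² = 71.5519 − 68.0724 = 3.47951.
SD(X) = √3.47951 = 1.86534.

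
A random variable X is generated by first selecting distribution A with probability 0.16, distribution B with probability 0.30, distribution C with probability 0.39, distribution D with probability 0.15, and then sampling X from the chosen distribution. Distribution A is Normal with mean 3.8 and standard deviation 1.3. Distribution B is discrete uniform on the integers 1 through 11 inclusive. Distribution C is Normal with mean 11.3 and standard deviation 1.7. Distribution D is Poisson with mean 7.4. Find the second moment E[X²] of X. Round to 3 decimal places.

For each component E[X²] = Var + (mean)², giving A: 16.13; B: 46; C: 130.58; D: 62.16.
Overall E[X²] = 0.16·16.13 + 0.3·46 + 0.39·130.58 + 0.15·62.16 = 76.631.

76.631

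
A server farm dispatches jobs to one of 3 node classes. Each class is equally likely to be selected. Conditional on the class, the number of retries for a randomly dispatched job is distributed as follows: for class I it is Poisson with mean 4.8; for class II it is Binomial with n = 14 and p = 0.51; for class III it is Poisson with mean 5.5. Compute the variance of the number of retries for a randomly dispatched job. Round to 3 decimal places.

5.561

Per component, I: μ=4.8, E[X²]=27.84; II: μ=7.14, E[X²]=54.4782; III: μ=5.5, E[X²]=35.75.
E[X] = 0.333333·4.8 + 0.333333·7.14 + 0.333333·5.5 = 5.81333.
E[X²] = 0.333333·27.84 + 0.333333·54.4782 + 0.333333·35.75 = 39.3561.
Var(X) = E[X²] − (E[X])² = 39.3561 − 33.7948 = 5.56122.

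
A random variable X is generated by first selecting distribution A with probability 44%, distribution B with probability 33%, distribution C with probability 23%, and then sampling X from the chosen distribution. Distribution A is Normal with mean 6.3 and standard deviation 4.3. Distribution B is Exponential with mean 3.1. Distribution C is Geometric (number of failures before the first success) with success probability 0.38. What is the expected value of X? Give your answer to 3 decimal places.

Component means — A: 6.3; B: 3.1; C: 1.63158.
E[X] = 0.44·6.3 + 0.33·3.1 + 0.23·1.63158 = 4.17026.

4.170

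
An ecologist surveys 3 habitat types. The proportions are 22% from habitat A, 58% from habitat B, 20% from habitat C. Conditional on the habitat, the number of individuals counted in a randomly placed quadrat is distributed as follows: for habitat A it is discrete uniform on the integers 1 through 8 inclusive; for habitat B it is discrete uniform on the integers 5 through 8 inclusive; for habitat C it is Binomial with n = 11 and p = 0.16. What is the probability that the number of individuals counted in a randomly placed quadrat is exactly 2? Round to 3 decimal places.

Conditional on each habitat, P(X = 2): A: 0.125; B: 0; C: 0.293168.
By total probability, P(X = 2) = 0.22·0.125 + 0.58·0 + 0.2·0.293168 = 0.0861336.

0.086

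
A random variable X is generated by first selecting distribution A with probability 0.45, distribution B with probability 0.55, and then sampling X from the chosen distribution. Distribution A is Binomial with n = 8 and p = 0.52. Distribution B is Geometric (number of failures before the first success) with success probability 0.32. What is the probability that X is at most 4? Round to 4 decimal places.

0.7365

Conditional on each component, P(X ≤ 4): A: 0.592166; B: 0.854607.
By total probability, P(X ≤ 4) = 0.45·0.592166 + 0.55·0.854607 = 0.736508.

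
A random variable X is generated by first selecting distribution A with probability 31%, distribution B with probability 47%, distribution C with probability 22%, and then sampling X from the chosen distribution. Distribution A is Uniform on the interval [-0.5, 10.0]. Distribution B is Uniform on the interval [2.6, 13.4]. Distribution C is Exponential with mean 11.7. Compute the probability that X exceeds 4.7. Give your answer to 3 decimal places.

0.682

Conditional on each component, P(X > 4.7): A: 0.504762; B: 0.805556; C: 0.669175.
By total probability, P(X > 4.7) = 0.31·0.504762 + 0.47·0.805556 + 0.22·0.669175 = 0.682306.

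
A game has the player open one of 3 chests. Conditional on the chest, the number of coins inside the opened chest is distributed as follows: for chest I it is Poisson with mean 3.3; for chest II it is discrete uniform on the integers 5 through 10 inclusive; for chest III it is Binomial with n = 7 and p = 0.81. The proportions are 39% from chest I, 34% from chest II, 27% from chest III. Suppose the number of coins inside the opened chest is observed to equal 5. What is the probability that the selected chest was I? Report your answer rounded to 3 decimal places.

0.268

Likelihoods P(X=5 | ·): I: 0.120286; II: 0.166667; III: 0.264333.
Posterior ∝ prior × likelihood. Numerator for I: 0.39·0.120286 = 0.0469117.
Normalizing constant: 0.39·0.120286 + 0.34·0.166667 + 0.27·0.264333 = 0.174948.
P(I | observation) = 0.0469117 / 0.174948 = 0.268146.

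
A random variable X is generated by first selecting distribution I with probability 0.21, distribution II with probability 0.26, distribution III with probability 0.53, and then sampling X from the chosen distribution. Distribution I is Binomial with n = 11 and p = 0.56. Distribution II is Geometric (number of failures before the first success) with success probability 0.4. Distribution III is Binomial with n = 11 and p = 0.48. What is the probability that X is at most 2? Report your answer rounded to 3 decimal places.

Conditional on each component, P(X ≤ 2): I: 0.0124564; II: 0.784; III: 0.0436112.
By total probability, P(X ≤ 2) = 0.21·0.0124564 + 0.26·0.784 + 0.53·0.0436112 = 0.22957.

0.230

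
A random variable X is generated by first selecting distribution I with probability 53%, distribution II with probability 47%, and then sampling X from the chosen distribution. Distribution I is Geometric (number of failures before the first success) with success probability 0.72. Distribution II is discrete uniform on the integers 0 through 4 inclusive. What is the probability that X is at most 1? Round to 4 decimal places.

0.6764

Conditional on each component, P(X ≤ 1): I: 0.9216; II: 0.4.
By total probability, P(X ≤ 1) = 0.53·0.9216 + 0.47·0.4 = 0.676448.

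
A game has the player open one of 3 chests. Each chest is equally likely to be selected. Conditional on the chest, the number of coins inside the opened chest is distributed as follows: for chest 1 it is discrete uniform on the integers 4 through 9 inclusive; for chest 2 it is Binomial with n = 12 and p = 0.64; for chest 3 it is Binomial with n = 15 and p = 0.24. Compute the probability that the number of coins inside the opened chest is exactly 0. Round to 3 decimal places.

Conditional on each chest, P(X = 0): 1: 0; 2: 4.73838e-06; 3: 0.0163006.
By total probability, P(X = 0) = 0.333333·0 + 0.333333·4.73838e-06 + 0.333333·0.0163006 = 0.00543512.

0.005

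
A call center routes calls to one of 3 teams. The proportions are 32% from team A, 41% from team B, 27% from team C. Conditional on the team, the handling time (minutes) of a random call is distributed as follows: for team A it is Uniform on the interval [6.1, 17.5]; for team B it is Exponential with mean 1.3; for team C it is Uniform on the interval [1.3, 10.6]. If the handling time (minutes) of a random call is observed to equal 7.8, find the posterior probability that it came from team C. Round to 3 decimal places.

Likelihoods f(7.8 | ·): A: 0.0877193; B: 0.00190673; C: 0.107527.
Posterior ∝ prior × likelihood. Numerator for C: 0.27·0.107527 = 0.0290323.
Normalizing constant: 0.32·0.0877193 + 0.41·0.00190673 + 0.27·0.107527 = 0.0578842.
P(C | observation) = 0.0290323 / 0.0578842 = 0.501558.

0.502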